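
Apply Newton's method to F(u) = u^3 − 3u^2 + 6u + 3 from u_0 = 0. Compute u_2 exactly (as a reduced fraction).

F'(u) = 3u^2 − 6u + 6.
F(0) = 3, F'(0) = 6, so u_1 = 0 − 3/6 = −1/2.
F(−1/2) = −7/8, F'(−1/2) = 39/4, so u_2 = (−1/2) − (−7/8)/(39/4) = −16/39.

−16/39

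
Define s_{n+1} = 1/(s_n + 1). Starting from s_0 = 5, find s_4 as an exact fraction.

s_1 = 1/(5 + 1) = 1/6.
s_2 = 1/(1/6 + 1) = 6/7.
s_3 = 1/(6/7 + 1) = 7/13.
s_4 = 1/(7/13 + 1) = 13/20.

13/20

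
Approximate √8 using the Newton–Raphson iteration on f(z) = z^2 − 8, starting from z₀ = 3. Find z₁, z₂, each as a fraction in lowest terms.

f'(z) = 2z.
f(3) = 1, f'(3) = 6, so z₁ = 3 − 1/6 = 17/6.
f(17/6) = 1/36, f'(17/6) = 17/3, so z₂ = (17/6) − (1/36)/(17/3) = 577/204.

z₁ = 17/6, z₂ = 577/204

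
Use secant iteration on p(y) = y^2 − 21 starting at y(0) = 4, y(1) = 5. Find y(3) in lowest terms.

p(4) = −5, p(5) = 4. y(2) = 5 − 4·(5 − 4)/(4 − (−5)) = 41/9.
p(5) = 4, p(41/9) = −20/81. y(3) = (41/9) − (−20/81)·((41/9) − 5)/((−20/81) − 4) = 197/43.

197/43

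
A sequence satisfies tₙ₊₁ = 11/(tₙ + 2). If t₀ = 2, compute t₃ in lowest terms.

209/82

t₁ = 11/(2 + 2) = 11/4.
t₂ = 11/(11/4 + 2) = 44/19.
t₃ = 11/(44/19 + 2) = 209/82.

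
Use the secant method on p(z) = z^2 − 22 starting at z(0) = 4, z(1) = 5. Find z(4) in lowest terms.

p(4) = −6, p(5) = 3. z(2) = 5 − 3·(5 − 4)/(3 − (−6)) = 14/3.
p(5) = 3, p(14/3) = −2/9. z(3) = (14/3) − (−2/9)·((14/3) − 5)/((−2/9) − 3) = 136/29.
p(14/3) = −2/9, p(136/29) = −6/841. z(4) = (136/29) − (−6/841)·((136/29) − (14/3))/((−6/841) − (−2/9)) = 1909/407.

1909/407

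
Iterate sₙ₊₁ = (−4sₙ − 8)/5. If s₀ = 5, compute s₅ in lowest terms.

−8808/3125

s₁ = (−4·5 − 8)/5 = −28/5.
s₂ = (−4·(−28/5) − 8)/5 = 72/25.
s₃ = (−4·(72/25) − 8)/5 = −488/125.
s₄ = (−4·(−488/125) − 8)/5 = 952/625.
s₅ = (−4·(952/625) − 8)/5 = −8808/3125.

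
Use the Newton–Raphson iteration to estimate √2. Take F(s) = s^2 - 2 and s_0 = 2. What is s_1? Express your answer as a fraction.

3/2

F'(s) = 2s.
F(2) = 2, F'(2) = 4, so s_1 = 2 - 2/4 = 3/2.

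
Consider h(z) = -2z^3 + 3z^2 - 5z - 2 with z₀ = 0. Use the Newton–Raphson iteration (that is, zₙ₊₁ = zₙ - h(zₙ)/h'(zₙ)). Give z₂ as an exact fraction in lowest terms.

-18/55

h'(z) = -6z^2 + 6z - 5.
h(0) = -2, h'(0) = -5, so z₁ = 0 - (-2)/(-5) = -2/5.
h(-2/5) = 76/125, h'(-2/5) = -209/25, so z₂ = (-2/5) - (76/125)/(-209/25) = -18/55.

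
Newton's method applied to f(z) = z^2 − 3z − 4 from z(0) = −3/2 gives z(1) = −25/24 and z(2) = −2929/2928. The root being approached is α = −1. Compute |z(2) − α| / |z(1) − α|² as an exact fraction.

z(1) − α = −25/24 − (−1) = −25/24 + 1 = −1/24, so |z(1) − α| = 1/24.
z(2) − α = −2929/2928 − (−1) = −2929/2928 + 1 = −1/2928, so |z(2) − α| = 1/2928.
|z(1) − α|² = 1/576.
Ratio = (1/2928) / (1/576) = 12/61.

12/61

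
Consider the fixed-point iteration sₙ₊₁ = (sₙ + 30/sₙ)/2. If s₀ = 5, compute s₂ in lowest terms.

241/44

s₁ = (5 + 30/5)/2 = 11/2.
s₂ = (11/2 + 30/(11/2))/2 = 241/44.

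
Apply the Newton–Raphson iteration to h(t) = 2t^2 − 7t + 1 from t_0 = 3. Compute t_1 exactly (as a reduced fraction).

17/5

h'(t) = 4t − 7.
h(3) = −2, h'(3) = 5, so t_1 = 3 − (−2)/5 = 17/5.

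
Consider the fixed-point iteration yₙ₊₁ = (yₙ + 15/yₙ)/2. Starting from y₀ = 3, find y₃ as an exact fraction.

1921/496

y₁ = (3 + 15/3)/2 = 4.
y₂ = (4 + 15/4)/2 = 31/8.
y₃ = (31/8 + 15/(31/8))/2 = 1921/496.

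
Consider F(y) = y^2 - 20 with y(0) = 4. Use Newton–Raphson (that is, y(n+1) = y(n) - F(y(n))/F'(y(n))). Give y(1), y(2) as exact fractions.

y(1) = 9/2, y(2) = 161/36

F'(y) = 2y.
F(4) = -4, F'(4) = 8, so y(1) = 4 - (-4)/8 = 9/2.
F(9/2) = 1/4, F'(9/2) = 9, so y(2) = (9/2) - (1/4)/9 = 161/36.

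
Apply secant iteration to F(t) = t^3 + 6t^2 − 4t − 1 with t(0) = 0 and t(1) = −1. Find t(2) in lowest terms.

−1/9

F(0) = −1, F(−1) = 8. t(2) = (−1) − 8·((−1) − 0)/(8 − (−1)) = −1/9.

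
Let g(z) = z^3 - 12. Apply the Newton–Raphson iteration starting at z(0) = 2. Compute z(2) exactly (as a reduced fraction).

g'(z) = 3z^2.
g(2) = -4, g'(2) = 12, so z(1) = 2 - (-4)/12 = 7/3.
g(7/3) = 19/27, g'(7/3) = 49/3, so z(2) = (7/3) - (19/27)/(49/3) = 1010/441.

1010/441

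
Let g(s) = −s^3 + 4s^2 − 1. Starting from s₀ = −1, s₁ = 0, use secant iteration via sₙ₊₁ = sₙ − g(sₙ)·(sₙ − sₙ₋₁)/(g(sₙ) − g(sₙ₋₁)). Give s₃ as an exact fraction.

−25/21

g(−1) = 4, g(0) = −1. s₂ = 0 − (−1)·(0 − (−1))/((−1) − 4) = −1/5.
g(0) = −1, g(−1/5) = −104/125. s₃ = (−1/5) − (−104/125)·((−1/5) − 0)/((−104/125) − (−1)) = −25/21.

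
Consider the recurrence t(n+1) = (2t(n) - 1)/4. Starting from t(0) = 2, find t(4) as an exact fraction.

-11/32

t(1) = (2·2 - 1)/4 = 3/4.
t(2) = (2·(3/4) - 1)/4 = 1/8.
t(3) = (2·(1/8) - 1)/4 = -3/16.
t(4) = (2·(-3/16) - 1)/4 = -11/32.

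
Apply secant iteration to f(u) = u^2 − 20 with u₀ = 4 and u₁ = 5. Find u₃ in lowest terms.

f(4) = −4, f(5) = 5. u₂ = 5 − 5·(5 − 4)/(5 − (−4)) = 40/9.
f(5) = 5, f(40/9) = −20/81. u₃ = (40/9) − (−20/81)·((40/9) − 5)/((−20/81) − 5) = 76/17.

76/17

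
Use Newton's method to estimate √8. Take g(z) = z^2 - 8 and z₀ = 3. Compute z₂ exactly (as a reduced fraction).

g'(z) = 2z.
g(3) = 1, g'(3) = 6, so z₁ = 3 - 1/6 = 17/6.
g(17/6) = 1/36, g'(17/6) = 17/3, so z₂ = (17/6) - (1/36)/(17/3) = 577/204.

577/204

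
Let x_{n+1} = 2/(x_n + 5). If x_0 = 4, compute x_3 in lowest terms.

94/253

x_1 = 2/(4 + 5) = 2/9.
x_2 = 2/(2/9 + 5) = 18/47.
x_3 = 2/(18/47 + 5) = 94/253.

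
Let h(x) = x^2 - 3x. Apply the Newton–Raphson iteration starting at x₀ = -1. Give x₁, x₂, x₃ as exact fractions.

x₁ = -1/5, x₂ = -1/85, x₃ = -1/21845

h'(x) = 2x - 3.
h(-1) = 4, h'(-1) = -5, so x₁ = (-1) - 4/(-5) = -1/5.
h(-1/5) = 16/25, h'(-1/5) = -17/5, so x₂ = (-1/5) - (16/25)/(-17/5) = -1/85.
h(-1/85) = 256/7225, h'(-1/85) = -257/85, so x₃ = (-1/85) - (256/7225)/(-257/85) = -1/21845.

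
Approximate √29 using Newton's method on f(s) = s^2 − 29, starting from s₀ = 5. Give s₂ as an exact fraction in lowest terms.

f'(s) = 2s.
f(5) = −4, f'(5) = 10, so s₁ = 5 − (−4)/10 = 27/5.
f(27/5) = 4/25, f'(27/5) = 54/5, so s₂ = (27/5) − (4/25)/(54/5) = 727/135.

727/135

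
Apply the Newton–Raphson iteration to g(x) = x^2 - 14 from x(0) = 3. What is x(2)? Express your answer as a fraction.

1033/276

g'(x) = 2x.
g(3) = -5, g'(3) = 6, so x(1) = 3 - (-5)/6 = 23/6.
g(23/6) = 25/36, g'(23/6) = 23/3, so x(2) = (23/6) - (25/36)/(23/3) = 1033/276.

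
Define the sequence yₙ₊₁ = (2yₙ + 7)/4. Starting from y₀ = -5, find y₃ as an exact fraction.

39/16

y₁ = (2·(-5) + 7)/4 = -3/4.
y₂ = (2·(-3/4) + 7)/4 = 11/8.
y₃ = (2·(11/8) + 7)/4 = 39/16.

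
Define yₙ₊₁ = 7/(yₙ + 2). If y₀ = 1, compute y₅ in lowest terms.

y₁ = 7/(1 + 2) = 7/3.
y₂ = 7/(7/3 + 2) = 21/13.
y₃ = 7/(21/13 + 2) = 91/47.
y₄ = 7/(91/47 + 2) = 329/185.
y₅ = 7/(329/185 + 2) = 1295/699.

1295/699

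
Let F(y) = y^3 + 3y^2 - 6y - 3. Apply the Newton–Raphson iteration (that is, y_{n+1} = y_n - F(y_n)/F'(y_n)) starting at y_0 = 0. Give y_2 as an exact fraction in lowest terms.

F'(y) = 3y^2 + 6y - 6.
F(0) = -3, F'(0) = -6, so y_1 = 0 - (-3)/(-6) = -1/2.
F(-1/2) = 5/8, F'(-1/2) = -33/4, so y_2 = (-1/2) - (5/8)/(-33/4) = -14/33.

-14/33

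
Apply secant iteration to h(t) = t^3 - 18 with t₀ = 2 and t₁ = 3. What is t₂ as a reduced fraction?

h(2) = -10, h(3) = 9. t₂ = 3 - 9·(3 - 2)/(9 - (-10)) = 48/19.

48/19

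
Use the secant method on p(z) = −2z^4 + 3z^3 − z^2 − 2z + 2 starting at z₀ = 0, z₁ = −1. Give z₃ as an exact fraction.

−13/17

p(0) = 2, p(−1) = −2. z₂ = (−1) − (−2)·((−1) − 0)/((−2) − 2) = −1/2.
p(−1) = −2, p(−1/2) = 9/4. z₃ = (−1/2) − (9/4)·((−1/2) − (−1))/((9/4) − (−2)) = −13/17.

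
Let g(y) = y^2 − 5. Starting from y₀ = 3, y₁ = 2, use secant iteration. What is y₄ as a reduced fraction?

521/233

g(3) = 4, g(2) = −1. y₂ = 2 − (−1)·(2 − 3)/((−1) − 4) = 11/5.
g(2) = −1, g(11/5) = −4/25. y₃ = (11/5) − (−4/25)·((11/5) − 2)/((−4/25) − (−1)) = 47/21.
g(11/5) = −4/25, g(47/21) = 4/441. y₄ = (47/21) − (4/441)·((47/21) − (11/5))/((4/441) − (−4/25)) = 521/233.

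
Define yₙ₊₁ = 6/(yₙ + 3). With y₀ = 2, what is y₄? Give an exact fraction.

62/45

y₁ = 6/(2 + 3) = 6/5.
y₂ = 6/(6/5 + 3) = 10/7.
y₃ = 6/(10/7 + 3) = 42/31.
y₄ = 6/(42/31 + 3) = 62/45.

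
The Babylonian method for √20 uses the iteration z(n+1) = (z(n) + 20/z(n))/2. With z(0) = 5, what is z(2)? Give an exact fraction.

z(1) = (5 + 20/5)/2 = 9/2.
z(2) = (9/2 + 20/(9/2))/2 = 161/36.

161/36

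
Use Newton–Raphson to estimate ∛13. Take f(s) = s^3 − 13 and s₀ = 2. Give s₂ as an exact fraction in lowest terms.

f'(s) = 3s^2.
f(2) = −5, f'(2) = 12, so s₁ = 2 − (−5)/12 = 29/12.
f(29/12) = 1925/1728, f'(29/12) = 841/48, so s₂ = (29/12) − (1925/1728)/(841/48) = 35621/15138.

35621/15138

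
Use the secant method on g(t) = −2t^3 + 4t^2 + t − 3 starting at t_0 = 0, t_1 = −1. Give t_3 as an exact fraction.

−183/233

g(0) = −3, g(−1) = 2. t_2 = (−1) − 2·((−1) − 0)/(2 − (−3)) = −3/5.
g(−1) = 2, g(−3/5) = −216/125. t_3 = (−3/5) − (−216/125)·((−3/5) − (−1))/((−216/125) − 2) = −183/233.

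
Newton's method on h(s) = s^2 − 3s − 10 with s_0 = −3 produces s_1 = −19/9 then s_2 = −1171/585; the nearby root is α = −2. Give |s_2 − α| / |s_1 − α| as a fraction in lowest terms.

1/65

s_1 − α = −19/9 − (−2) = −19/9 + 2 = −1/9, so |s_1 − α| = 1/9.
s_2 − α = −1171/585 − (−2) = −1171/585 + 2 = −1/585, so |s_2 − α| = 1/585.
Ratio = (1/585) / (1/9) = 1/65.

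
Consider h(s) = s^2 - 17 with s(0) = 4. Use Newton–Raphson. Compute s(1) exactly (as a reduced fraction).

33/8

h'(s) = 2s.
h(4) = -1, h'(4) = 8, so s(1) = 4 - (-1)/8 = 33/8.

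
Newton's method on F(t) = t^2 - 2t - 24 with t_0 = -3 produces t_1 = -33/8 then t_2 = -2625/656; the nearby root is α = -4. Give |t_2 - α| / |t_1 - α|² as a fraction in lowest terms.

4/41

t_1 - α = -33/8 - (-4) = -33/8 + 4 = -1/8, so |t_1 - α| = 1/8.
t_2 - α = -2625/656 - (-4) = -2625/656 + 4 = -1/656, so |t_2 - α| = 1/656.
|t_1 - α|² = 1/64.
Ratio = (1/656) / (1/64) = 4/41.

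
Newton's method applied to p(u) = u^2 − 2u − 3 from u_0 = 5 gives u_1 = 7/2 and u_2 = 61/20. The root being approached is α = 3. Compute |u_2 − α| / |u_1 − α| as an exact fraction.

1/10

u_1 − α = 7/2 − 3 = 1/2, so |u_1 − α| = 1/2.
u_2 − α = 61/20 − 3 = 1/20, so |u_2 − α| = 1/20.
Ratio = (1/20) / (1/2) = 1/10.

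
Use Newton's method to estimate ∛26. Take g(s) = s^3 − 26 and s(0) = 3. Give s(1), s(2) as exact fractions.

s(1) = 80/27, s(2) = 767879/259200

g'(s) = 3s^2.
g(3) = 1, g'(3) = 27, so s(1) = 3 − 1/27 = 80/27.
g(80/27) = 242/19683, g'(80/27) = 6400/243, so s(2) = (80/27) − (242/19683)/(6400/243) = 767879/259200.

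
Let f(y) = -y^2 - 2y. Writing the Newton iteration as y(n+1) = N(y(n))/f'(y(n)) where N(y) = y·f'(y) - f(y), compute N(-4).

f'(y) = -2y - 2.
N(y) = y·f'(y) - f(y) = y·(-2y - 2) - (-y^2 - 2y) = -y^2.
N(-4) = -16.

-16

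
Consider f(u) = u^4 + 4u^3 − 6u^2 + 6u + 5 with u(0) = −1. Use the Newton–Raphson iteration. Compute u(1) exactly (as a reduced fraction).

−8/13

f'(u) = 4u^3 + 12u^2 − 12u + 6.
f(−1) = −10, f'(−1) = 26, so u(1) = (−1) − (−10)/26 = −8/13.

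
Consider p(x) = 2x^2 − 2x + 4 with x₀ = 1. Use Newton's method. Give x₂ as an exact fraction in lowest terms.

p'(x) = 4x − 2.
p(1) = 4, p'(1) = 2, so x₁ = 1 − 4/2 = −1.
p(−1) = 8, p'(−1) = −6, so x₂ = (−1) − 8/(−6) = 1/3.

1/3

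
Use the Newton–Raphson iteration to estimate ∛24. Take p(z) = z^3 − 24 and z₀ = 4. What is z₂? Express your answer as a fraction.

9451/3249

p'(z) = 3z^2.
p(4) = 40, p'(4) = 48, so z₁ = 4 − 40/48 = 19/6.
p(19/6) = 1675/216, p'(19/6) = 361/12, so z₂ = (19/6) − (1675/216)/(361/12) = 9451/3249.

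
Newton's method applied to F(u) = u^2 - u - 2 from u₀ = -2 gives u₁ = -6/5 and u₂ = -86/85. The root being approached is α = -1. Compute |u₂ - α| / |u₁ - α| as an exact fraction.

u₁ - α = -6/5 - (-1) = -6/5 + 1 = -1/5, so |u₁ - α| = 1/5.
u₂ - α = -86/85 - (-1) = -86/85 + 1 = -1/85, so |u₂ - α| = 1/85.
Ratio = (1/85) / (1/5) = 1/17.

1/17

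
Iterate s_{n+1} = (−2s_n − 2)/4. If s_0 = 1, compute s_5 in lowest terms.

−3/8

s_1 = (−2·1 − 2)/4 = −1.
s_2 = (−2·(−1) − 2)/4 = 0.
s_3 = (−2·0 − 2)/4 = −1/2.
s_4 = (−2·(−1/2) − 2)/4 = −1/4.
s_5 = (−2·(−1/4) − 2)/4 = −3/8.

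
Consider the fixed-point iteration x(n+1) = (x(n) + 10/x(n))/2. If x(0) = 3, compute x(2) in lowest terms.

x(1) = (3 + 10/3)/2 = 19/6.
x(2) = (19/6 + 10/(19/6))/2 = 721/228.

721/228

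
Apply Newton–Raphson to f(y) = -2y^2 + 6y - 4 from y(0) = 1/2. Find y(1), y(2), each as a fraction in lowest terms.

y(1) = 7/8, y(2) = 79/80

f'(y) = -4y + 6.
f(1/2) = -3/2, f'(1/2) = 4, so y(1) = (1/2) - (-3/2)/4 = 7/8.
f(7/8) = -9/32, f'(7/8) = 5/2, so y(2) = (7/8) - (-9/32)/(5/2) = 79/80.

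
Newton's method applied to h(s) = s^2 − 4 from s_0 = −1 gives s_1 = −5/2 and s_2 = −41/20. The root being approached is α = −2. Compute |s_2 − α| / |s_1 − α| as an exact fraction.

1/10

s_1 − α = −5/2 − (−2) = −5/2 + 2 = −1/2, so |s_1 − α| = 1/2.
s_2 − α = −41/20 − (−2) = −41/20 + 2 = −1/20, so |s_2 − α| = 1/20.
Ratio = (1/20) / (1/2) = 1/10.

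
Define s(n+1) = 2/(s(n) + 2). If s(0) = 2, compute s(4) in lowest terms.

s(1) = 2/(2 + 2) = 1/2.
s(2) = 2/(1/2 + 2) = 4/5.
s(3) = 2/(4/5 + 2) = 5/7.
s(4) = 2/(5/7 + 2) = 14/19.

14/19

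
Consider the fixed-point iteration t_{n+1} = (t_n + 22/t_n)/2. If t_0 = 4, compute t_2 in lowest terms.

713/152

t_1 = (4 + 22/4)/2 = 19/4.
t_2 = (19/4 + 22/(19/4))/2 = 713/152.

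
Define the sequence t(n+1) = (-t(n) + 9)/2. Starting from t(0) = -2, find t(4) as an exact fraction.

43/16

t(1) = (-(-2) + 9)/2 = 11/2.
t(2) = (-(11/2) + 9)/2 = 7/4.
t(3) = (-(7/4) + 9)/2 = 29/8.
t(4) = (-(29/8) + 9)/2 = 43/16.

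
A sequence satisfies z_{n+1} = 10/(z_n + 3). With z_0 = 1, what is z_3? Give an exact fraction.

110/53

z_1 = 10/(1 + 3) = 5/2.
z_2 = 10/(5/2 + 3) = 20/11.
z_3 = 10/(20/11 + 3) = 110/53.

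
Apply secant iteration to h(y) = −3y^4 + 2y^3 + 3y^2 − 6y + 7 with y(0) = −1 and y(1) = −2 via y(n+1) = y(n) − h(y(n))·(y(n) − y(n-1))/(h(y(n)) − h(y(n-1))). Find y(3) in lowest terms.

h(−1) = 11, h(−2) = −33. y(2) = (−2) − (−33)·((−2) − (−1))/((−33) − 11) = −5/4.
h(−2) = −33, h(−5/4) = 2037/256. y(3) = (−5/4) − (2037/256)·((−5/4) − (−2))/((2037/256) − (−33)) = −1626/1165.

−1626/1165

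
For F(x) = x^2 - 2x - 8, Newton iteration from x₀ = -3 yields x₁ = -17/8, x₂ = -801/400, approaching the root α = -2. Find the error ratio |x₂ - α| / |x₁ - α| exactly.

1/50

x₁ - α = -17/8 - (-2) = -17/8 + 2 = -1/8, so |x₁ - α| = 1/8.
x₂ - α = -801/400 - (-2) = -801/400 + 2 = -1/400, so |x₂ - α| = 1/400.
Ratio = (1/400) / (1/8) = 1/50.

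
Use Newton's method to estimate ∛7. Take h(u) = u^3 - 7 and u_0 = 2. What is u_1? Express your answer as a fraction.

h'(u) = 3u^2.
h(2) = 1, h'(2) = 12, so u_1 = 2 - 1/12 = 23/12.

23/12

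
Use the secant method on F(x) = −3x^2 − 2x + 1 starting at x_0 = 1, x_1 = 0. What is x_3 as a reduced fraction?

5/13

F(1) = −4, F(0) = 1. x_2 = 0 − 1·(0 − 1)/(1 − (−4)) = 1/5.
F(0) = 1, F(1/5) = 12/25. x_3 = (1/5) − (12/25)·((1/5) − 0)/((12/25) − 1) = 5/13.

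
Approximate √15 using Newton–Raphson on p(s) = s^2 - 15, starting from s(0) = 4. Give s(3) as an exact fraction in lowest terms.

7380481/1905632

p'(s) = 2s.
p(4) = 1, p'(4) = 8, so s(1) = 4 - 1/8 = 31/8.
p(31/8) = 1/64, p'(31/8) = 31/4, so s(2) = (31/8) - (1/64)/(31/4) = 1921/496.
p(1921/496) = 1/246016, p'(1921/496) = 1921/248, so s(3) = (1921/496) - (1/246016)/(1921/248) = 7380481/1905632.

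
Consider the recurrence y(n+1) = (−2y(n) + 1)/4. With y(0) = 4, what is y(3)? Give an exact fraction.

y(1) = (−2·4 + 1)/4 = −7/4.
y(2) = (−2·(−7/4) + 1)/4 = 9/8.
y(3) = (−2·(9/8) + 1)/4 = −5/16.

−5/16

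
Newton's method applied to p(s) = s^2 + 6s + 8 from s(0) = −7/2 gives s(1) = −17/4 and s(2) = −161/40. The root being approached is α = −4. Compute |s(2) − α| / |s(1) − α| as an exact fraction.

s(1) − α = −17/4 − (−4) = −17/4 + 4 = −1/4, so |s(1) − α| = 1/4.
s(2) − α = −161/40 − (−4) = −161/40 + 4 = −1/40, so |s(2) − α| = 1/40.
Ratio = (1/40) / (1/4) = 1/10.

1/10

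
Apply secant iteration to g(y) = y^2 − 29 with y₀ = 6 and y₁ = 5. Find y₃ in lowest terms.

307/57

g(6) = 7, g(5) = −4. y₂ = 5 − (−4)·(5 − 6)/((−4) − 7) = 59/11.
g(5) = −4, g(59/11) = −28/121. y₃ = (59/11) − (−28/121)·((59/11) − 5)/((−28/121) − (−4)) = 307/57.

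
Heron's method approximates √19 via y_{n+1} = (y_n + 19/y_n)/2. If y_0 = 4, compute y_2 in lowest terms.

y_1 = (4 + 19/4)/2 = 35/8.
y_2 = (35/8 + 19/(35/8))/2 = 2441/560.

2441/560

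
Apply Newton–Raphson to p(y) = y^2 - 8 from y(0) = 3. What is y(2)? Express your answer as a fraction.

577/204

p'(y) = 2y.
p(3) = 1, p'(3) = 6, so y(1) = 3 - 1/6 = 17/6.
p(17/6) = 1/36, p'(17/6) = 17/3, so y(2) = (17/6) - (1/36)/(17/3) = 577/204.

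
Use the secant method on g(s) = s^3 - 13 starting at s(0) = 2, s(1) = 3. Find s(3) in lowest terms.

17593/7549

g(2) = -5, g(3) = 14. s(2) = 3 - 14·(3 - 2)/(14 - (-5)) = 43/19.
g(3) = 14, g(43/19) = -9660/6859. s(3) = (43/19) - (-9660/6859)·((43/19) - 3)/((-9660/6859) - 14) = 17593/7549.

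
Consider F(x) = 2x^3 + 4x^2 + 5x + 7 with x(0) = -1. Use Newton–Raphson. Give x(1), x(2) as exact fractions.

x(1) = -7/3, x(2) = -973/513

F'(x) = 6x^2 + 8x + 5.
F(-1) = 4, F'(-1) = 3, so x(1) = (-1) - 4/3 = -7/3.
F(-7/3) = -224/27, F'(-7/3) = 19, so x(2) = (-7/3) - (-224/27)/19 = -973/513.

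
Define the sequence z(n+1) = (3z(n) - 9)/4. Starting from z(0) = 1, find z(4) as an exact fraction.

z(1) = (3·1 - 9)/4 = -3/2.
z(2) = (3·(-3/2) - 9)/4 = -27/8.
z(3) = (3·(-27/8) - 9)/4 = -153/32.
z(4) = (3·(-153/32) - 9)/4 = -747/128.

-747/128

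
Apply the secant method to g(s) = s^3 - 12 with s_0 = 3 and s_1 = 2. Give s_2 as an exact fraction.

42/19

g(3) = 15, g(2) = -4. s_2 = 2 - (-4)·(2 - 3)/((-4) - 15) = 42/19.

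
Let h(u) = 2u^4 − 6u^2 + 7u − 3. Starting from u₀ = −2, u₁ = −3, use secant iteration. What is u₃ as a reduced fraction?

h(−2) = −9, h(−3) = 84. u₂ = (−3) − 84·((−3) − (−2))/(84 − (−9)) = −65/31.
h(−3) = 84, h(−65/31) = −4985568/923521. u₃ = (−65/31) − (−4985568/923521)·((−65/31) − (−3))/((−4985568/923521) − 84) = −2114471/982873.

−2114471/982873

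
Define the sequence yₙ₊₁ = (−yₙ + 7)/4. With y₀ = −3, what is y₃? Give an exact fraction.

47/32

y₁ = (−(−3) + 7)/4 = 5/2.
y₂ = (−(5/2) + 7)/4 = 9/8.
y₃ = (−(9/8) + 7)/4 = 47/32.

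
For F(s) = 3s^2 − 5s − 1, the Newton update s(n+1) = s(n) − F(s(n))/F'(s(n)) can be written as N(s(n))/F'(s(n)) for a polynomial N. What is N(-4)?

F'(s) = 6s − 5.
N(s) = s·F'(s) − F(s) = s·(6s − 5) − (3s^2 − 5s − 1) = 3s^2 + 1.
N(-4) = 49.

49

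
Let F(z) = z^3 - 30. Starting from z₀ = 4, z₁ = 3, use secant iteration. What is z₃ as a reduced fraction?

39340/12657

F(4) = 34, F(3) = -3. z₂ = 3 - (-3)·(3 - 4)/((-3) - 34) = 114/37.
F(3) = -3, F(114/37) = -38046/50653. z₃ = (114/37) - (-38046/50653)·((114/37) - 3)/((-38046/50653) - (-3)) = 39340/12657.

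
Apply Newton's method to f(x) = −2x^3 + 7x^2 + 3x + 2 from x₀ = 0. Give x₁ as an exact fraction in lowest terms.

−2/3

f'(x) = −6x^2 + 14x + 3.
f(0) = 2, f'(0) = 3, so x₁ = 0 − 2/3 = −2/3.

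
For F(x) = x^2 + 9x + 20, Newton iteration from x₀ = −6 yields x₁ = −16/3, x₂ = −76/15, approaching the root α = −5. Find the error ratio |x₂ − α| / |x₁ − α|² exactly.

x₁ − α = −16/3 − (−5) = −16/3 + 5 = −1/3, so |x₁ − α| = 1/3.
x₂ − α = −76/15 − (−5) = −76/15 + 5 = −1/15, so |x₂ − α| = 1/15.
|x₁ − α|² = 1/9.
Ratio = (1/15) / (1/9) = 3/5.

3/5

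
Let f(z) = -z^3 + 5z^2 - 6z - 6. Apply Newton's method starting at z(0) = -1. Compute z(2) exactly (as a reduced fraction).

f'(z) = -3z^2 + 10z - 6.
f(-1) = 6, f'(-1) = -19, so z(1) = (-1) - 6/(-19) = -13/19.
f(-13/19) = 5256/6859, f'(-13/19) = -5143/361, so z(2) = (-13/19) - (5256/6859)/(-5143/361) = -61603/97717.

-61603/97717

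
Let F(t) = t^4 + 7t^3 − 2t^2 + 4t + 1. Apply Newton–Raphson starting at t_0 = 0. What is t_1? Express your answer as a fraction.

−1/4

F'(t) = 4t^3 + 21t^2 − 4t + 4.
F(0) = 1, F'(0) = 4, so t_1 = 0 − 1/4 = −1/4.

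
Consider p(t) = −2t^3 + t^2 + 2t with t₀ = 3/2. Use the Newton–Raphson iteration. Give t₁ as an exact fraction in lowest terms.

45/34

p'(t) = −6t^2 + 2t + 2.
p(3/2) = −3/2, p'(3/2) = −17/2, so t₁ = (3/2) − (−3/2)/(−17/2) = 45/34.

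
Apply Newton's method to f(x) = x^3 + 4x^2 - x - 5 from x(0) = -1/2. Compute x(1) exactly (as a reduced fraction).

-23/17

f'(x) = 3x^2 + 8x - 1.
f(-1/2) = -29/8, f'(-1/2) = -17/4, so x(1) = (-1/2) - (-29/8)/(-17/4) = -23/17.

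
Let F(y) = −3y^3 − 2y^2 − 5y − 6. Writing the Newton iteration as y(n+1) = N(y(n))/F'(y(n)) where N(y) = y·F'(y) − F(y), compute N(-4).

F'(y) = −9y^2 − 4y − 5.
N(y) = y·F'(y) − F(y) = y·(−9y^2 − 4y − 5) − (−3y^3 − 2y^2 − 5y − 6) = −6y^3 − 2y^2 + 6.
N(-4) = 358.

358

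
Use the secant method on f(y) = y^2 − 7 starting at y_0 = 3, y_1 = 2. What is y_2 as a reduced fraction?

f(3) = 2, f(2) = −3. y_2 = 2 − (−3)·(2 − 3)/((−3) − 2) = 13/5.

13/5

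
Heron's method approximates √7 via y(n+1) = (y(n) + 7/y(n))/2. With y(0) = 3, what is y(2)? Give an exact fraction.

y(1) = (3 + 7/3)/2 = 8/3.
y(2) = (8/3 + 7/(8/3))/2 = 127/48.

127/48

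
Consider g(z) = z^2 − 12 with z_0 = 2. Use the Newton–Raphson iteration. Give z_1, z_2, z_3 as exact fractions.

z_1 = 4, z_2 = 7/2, z_3 = 97/28

g'(z) = 2z.
g(2) = −8, g'(2) = 4, so z_1 = 2 − (−8)/4 = 4.
g(4) = 4, g'(4) = 8, so z_2 = 4 − 4/8 = 7/2.
g(7/2) = 1/4, g'(7/2) = 7, so z_3 = (7/2) − (1/4)/7 = 97/28.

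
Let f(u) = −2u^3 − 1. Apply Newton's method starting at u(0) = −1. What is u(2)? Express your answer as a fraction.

f'(u) = −6u^2.
f(−1) = 1, f'(−1) = −6, so u(1) = (−1) − 1/(−6) = −5/6.
f(−5/6) = 17/108, f'(−5/6) = −25/6, so u(2) = (−5/6) − (17/108)/(−25/6) = −179/225.

−179/225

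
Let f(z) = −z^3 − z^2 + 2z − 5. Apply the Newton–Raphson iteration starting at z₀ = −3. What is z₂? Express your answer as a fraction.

f'(z) = −3z^2 − 2z + 2.
f(−3) = 7, f'(−3) = −19, so z₁ = (−3) − 7/(−19) = −50/19.
f(−50/19) = 7105/6859, f'(−50/19) = −4878/361, so z₂ = (−50/19) − (7105/6859)/(−4878/361) = −236795/92682.

−236795/92682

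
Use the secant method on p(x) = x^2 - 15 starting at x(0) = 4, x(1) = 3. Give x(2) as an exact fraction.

27/7

p(4) = 1, p(3) = -6. x(2) = 3 - (-6)·(3 - 4)/((-6) - 1) = 27/7.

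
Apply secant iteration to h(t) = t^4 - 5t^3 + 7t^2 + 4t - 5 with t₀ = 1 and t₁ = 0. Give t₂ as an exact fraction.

5/7

h(1) = 2, h(0) = -5. t₂ = 0 - (-5)·(0 - 1)/((-5) - 2) = 5/7.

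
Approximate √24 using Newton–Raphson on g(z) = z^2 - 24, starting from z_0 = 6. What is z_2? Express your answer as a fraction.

g'(z) = 2z.
g(6) = 12, g'(6) = 12, so z_1 = 6 - 12/12 = 5.
g(5) = 1, g'(5) = 10, so z_2 = 5 - 1/10 = 49/10.

49/10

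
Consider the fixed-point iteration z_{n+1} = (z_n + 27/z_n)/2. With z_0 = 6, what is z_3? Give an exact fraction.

z_1 = (6 + 27/6)/2 = 21/4.
z_2 = (21/4 + 27/(21/4))/2 = 291/56.
z_3 = (291/56 + 27/(291/56))/2 = 56451/10864.

56451/10864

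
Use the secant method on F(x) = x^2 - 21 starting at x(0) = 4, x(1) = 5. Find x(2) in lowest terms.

F(4) = -5, F(5) = 4. x(2) = 5 - 4·(5 - 4)/(4 - (-5)) = 41/9.

41/9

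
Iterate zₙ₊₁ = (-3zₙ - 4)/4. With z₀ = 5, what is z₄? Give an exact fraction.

z₁ = (-3·5 - 4)/4 = -19/4.
z₂ = (-3·(-19/4) - 4)/4 = 41/16.
z₃ = (-3·(41/16) - 4)/4 = -187/64.
z₄ = (-3·(-187/64) - 4)/4 = 305/256.

305/256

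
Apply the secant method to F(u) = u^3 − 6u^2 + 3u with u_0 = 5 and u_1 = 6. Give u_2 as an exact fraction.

75/14

F(5) = −10, F(6) = 18. u_2 = 6 − 18·(6 − 5)/(18 − (−10)) = 75/14.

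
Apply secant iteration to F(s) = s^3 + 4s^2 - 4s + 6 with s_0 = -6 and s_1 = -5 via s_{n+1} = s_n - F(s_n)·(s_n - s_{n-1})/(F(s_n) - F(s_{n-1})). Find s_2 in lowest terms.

-216/43

F(-6) = -42, F(-5) = 1. s_2 = (-5) - 1·((-5) - (-6))/(1 - (-42)) = -216/43.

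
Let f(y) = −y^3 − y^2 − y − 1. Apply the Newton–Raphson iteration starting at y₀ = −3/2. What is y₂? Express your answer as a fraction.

f'(y) = −3y^2 − 2y − 1.
f(−3/2) = 13/8, f'(−3/2) = −19/4, so y₁ = (−3/2) − (13/8)/(−19/4) = −22/19.
f(−22/19) = 2535/6859, f'(−22/19) = −977/361, so y₂ = (−22/19) − (2535/6859)/(−977/361) = −18959/18563.

−18959/18563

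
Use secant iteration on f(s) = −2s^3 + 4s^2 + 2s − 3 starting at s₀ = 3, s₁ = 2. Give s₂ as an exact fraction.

f(3) = −15, f(2) = 1. s₂ = 2 − 1·(2 − 3)/(1 − (−15)) = 33/16.

33/16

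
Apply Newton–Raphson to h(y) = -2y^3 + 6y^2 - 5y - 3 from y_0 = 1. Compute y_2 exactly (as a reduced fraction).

h'(y) = -6y^2 + 12y - 5.
h(1) = -4, h'(1) = 1, so y_1 = 1 - (-4)/1 = 5.
h(5) = -128, h'(5) = -95, so y_2 = 5 - (-128)/(-95) = 347/95.

347/95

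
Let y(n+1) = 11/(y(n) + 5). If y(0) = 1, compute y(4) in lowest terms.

2981/1806

y(1) = 11/(1 + 5) = 11/6.
y(2) = 11/(11/6 + 5) = 66/41.
y(3) = 11/(66/41 + 5) = 451/271.
y(4) = 11/(451/271 + 5) = 2981/1806.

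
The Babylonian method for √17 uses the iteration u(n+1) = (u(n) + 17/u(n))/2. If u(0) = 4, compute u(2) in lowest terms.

u(1) = (4 + 17/4)/2 = 33/8.
u(2) = (33/8 + 17/(33/8))/2 = 2177/528.

2177/528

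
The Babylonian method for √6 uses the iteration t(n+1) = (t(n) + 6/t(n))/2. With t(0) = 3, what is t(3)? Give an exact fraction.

t(1) = (3 + 6/3)/2 = 5/2.
t(2) = (5/2 + 6/(5/2))/2 = 49/20.
t(3) = (49/20 + 6/(49/20))/2 = 4801/1960.

4801/1960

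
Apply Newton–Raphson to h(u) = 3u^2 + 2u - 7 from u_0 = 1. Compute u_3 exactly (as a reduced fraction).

h'(u) = 6u + 2.
h(1) = -2, h'(1) = 8, so u_1 = 1 - (-2)/8 = 5/4.
h(5/4) = 3/16, h'(5/4) = 19/2, so u_2 = (5/4) - (3/16)/(19/2) = 187/152.
h(187/152) = 27/23104, h'(187/152) = 713/76, so u_3 = (187/152) - (27/23104)/(713/76) = 266635/216752.

266635/216752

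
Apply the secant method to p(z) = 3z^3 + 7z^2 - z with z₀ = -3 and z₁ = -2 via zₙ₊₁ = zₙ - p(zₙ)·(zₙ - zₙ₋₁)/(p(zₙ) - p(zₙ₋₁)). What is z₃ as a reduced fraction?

p(-3) = -15, p(-2) = 6. z₂ = (-2) - 6·((-2) - (-3))/(6 - (-15)) = -16/7.
p(-2) = 6, p(-16/7) = 1040/343. z₃ = (-16/7) - (1040/343)·((-16/7) - (-2))/((1040/343) - 6) = -1312/509.

-1312/509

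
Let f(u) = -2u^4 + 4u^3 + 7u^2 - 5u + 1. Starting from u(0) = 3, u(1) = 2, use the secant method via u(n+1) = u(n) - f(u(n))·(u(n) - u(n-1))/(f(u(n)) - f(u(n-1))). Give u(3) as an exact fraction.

f(3) = -5, f(2) = 19. u(2) = 2 - 19·(2 - 3)/(19 - (-5)) = 67/24.
f(2) = 19, f(67/24) = 1185695/165888. u(3) = (67/24) - (1185695/165888)·((67/24) - 2)/((1185695/165888) - 19) = 338294/103483.

338294/103483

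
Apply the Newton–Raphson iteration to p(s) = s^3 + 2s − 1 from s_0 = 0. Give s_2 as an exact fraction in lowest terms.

p'(s) = 3s^2 + 2.
p(0) = −1, p'(0) = 2, so s_1 = 0 − (−1)/2 = 1/2.
p(1/2) = 1/8, p'(1/2) = 11/4, so s_2 = (1/2) − (1/8)/(11/4) = 5/11.

5/11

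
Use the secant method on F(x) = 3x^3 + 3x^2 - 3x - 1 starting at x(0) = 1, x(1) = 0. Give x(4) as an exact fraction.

F(1) = 2, F(0) = -1. x(2) = 0 - (-1)·(0 - 1)/((-1) - 2) = 1/3.
F(0) = -1, F(1/3) = -14/9. x(3) = (1/3) - (-14/9)·((1/3) - 0)/((-14/9) - (-1)) = -3/5.
F(1/3) = -14/9, F(-3/5) = 154/125. x(4) = (-3/5) - (154/125)·((-3/5) - (1/3))/((154/125) - (-14/9)) = -3/16.

-3/16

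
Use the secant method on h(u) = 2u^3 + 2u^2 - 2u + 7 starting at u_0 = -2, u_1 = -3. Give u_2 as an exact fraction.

h(-2) = 3, h(-3) = -23. u_2 = (-3) - (-23)·((-3) - (-2))/((-23) - 3) = -55/26.

-55/26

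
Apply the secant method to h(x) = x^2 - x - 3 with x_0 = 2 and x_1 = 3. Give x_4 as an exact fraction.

555/241

h(2) = -1, h(3) = 3. x_2 = 3 - 3·(3 - 2)/(3 - (-1)) = 9/4.
h(3) = 3, h(9/4) = -3/16. x_3 = (9/4) - (-3/16)·((9/4) - 3)/((-3/16) - 3) = 39/17.
h(9/4) = -3/16, h(39/17) = -9/289. x_4 = (39/17) - (-9/289)·((39/17) - (9/4))/((-9/289) - (-3/16)) = 555/241.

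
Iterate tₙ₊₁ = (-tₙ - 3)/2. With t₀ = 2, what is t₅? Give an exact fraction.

-35/32

t₁ = (-2 - 3)/2 = -5/2.
t₂ = (-(-5/2) - 3)/2 = -1/4.
t₃ = (-(-1/4) - 3)/2 = -11/8.
t₄ = (-(-11/8) - 3)/2 = -13/16.
t₅ = (-(-13/16) - 3)/2 = -35/32.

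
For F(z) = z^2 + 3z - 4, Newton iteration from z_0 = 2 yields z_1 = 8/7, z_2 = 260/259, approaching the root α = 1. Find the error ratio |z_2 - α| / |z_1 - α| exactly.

z_1 - α = 8/7 - 1 = 1/7, so |z_1 - α| = 1/7.
z_2 - α = 260/259 - 1 = 1/259, so |z_2 - α| = 1/259.
Ratio = (1/259) / (1/7) = 1/37.

1/37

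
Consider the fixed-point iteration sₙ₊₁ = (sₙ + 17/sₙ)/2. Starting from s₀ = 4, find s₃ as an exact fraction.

s₁ = (4 + 17/4)/2 = 33/8.
s₂ = (33/8 + 17/(33/8))/2 = 2177/528.
s₃ = (2177/528 + 17/(2177/528))/2 = 9478657/2298912.

9478657/2298912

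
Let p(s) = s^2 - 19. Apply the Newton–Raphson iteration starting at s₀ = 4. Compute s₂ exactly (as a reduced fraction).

2441/560

p'(s) = 2s.
p(4) = -3, p'(4) = 8, so s₁ = 4 - (-3)/8 = 35/8.
p(35/8) = 9/64, p'(35/8) = 35/4, so s₂ = (35/8) - (9/64)/(35/4) = 2441/560.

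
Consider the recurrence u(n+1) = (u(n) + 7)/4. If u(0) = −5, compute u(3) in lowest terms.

u(1) = ((−5) + 7)/4 = 1/2.
u(2) = ((1/2) + 7)/4 = 15/8.
u(3) = ((15/8) + 7)/4 = 71/32.

71/32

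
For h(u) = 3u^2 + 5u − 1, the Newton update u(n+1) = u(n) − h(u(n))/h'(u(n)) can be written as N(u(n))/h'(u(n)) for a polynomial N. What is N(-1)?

h'(u) = 6u + 5.
N(u) = u·h'(u) − h(u) = u·(6u + 5) − (3u^2 + 5u − 1) = 3u^2 + 1.
N(-1) = 4.

4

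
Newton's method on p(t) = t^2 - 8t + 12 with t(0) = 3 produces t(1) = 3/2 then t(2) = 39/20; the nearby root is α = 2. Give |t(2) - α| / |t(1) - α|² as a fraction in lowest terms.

1/5

t(1) - α = 3/2 - 2 = -1/2, so |t(1) - α| = 1/2.
t(2) - α = 39/20 - 2 = -1/20, so |t(2) - α| = 1/20.
|t(1) - α|² = 1/4.
Ratio = (1/20) / (1/4) = 1/5.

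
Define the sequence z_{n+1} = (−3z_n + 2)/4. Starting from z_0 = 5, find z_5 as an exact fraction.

−853/1024

z_1 = (−3·5 + 2)/4 = −13/4.
z_2 = (−3·(−13/4) + 2)/4 = 47/16.
z_3 = (−3·(47/16) + 2)/4 = −109/64.
z_4 = (−3·(−109/64) + 2)/4 = 455/256.
z_5 = (−3·(455/256) + 2)/4 = −853/1024.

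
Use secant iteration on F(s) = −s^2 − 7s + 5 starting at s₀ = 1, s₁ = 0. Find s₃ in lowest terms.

40/61

F(1) = −3, F(0) = 5. s₂ = 0 − 5·(0 − 1)/(5 − (−3)) = 5/8.
F(0) = 5, F(5/8) = 15/64. s₃ = (5/8) − (15/64)·((5/8) − 0)/((15/64) − 5) = 40/61.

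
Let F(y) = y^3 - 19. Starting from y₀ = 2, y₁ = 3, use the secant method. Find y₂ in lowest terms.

F(2) = -11, F(3) = 8. y₂ = 3 - 8·(3 - 2)/(8 - (-11)) = 49/19.

49/19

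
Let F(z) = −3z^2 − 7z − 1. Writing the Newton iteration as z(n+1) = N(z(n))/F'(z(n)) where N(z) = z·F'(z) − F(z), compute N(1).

−2

F'(z) = −6z − 7.
N(z) = z·F'(z) − F(z) = z·(−6z − 7) − (−3z^2 − 7z − 1) = −3z^2 + 1.
N(1) = −2.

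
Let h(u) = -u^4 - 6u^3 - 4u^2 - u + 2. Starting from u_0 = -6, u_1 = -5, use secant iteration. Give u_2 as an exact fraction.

h(-6) = -136, h(-5) = 32. u_2 = (-5) - 32·((-5) - (-6))/(32 - (-136)) = -109/21.

-109/21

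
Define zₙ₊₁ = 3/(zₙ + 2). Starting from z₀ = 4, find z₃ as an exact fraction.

15/16

z₁ = 3/(4 + 2) = 1/2.
z₂ = 3/(1/2 + 2) = 6/5.
z₃ = 3/(6/5 + 2) = 15/16.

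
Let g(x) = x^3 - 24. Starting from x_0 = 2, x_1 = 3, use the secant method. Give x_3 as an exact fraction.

g(2) = -16, g(3) = 3. x_2 = 3 - 3·(3 - 2)/(3 - (-16)) = 54/19.
g(3) = 3, g(54/19) = -7152/6859. x_3 = (54/19) - (-7152/6859)·((54/19) - 3)/((-7152/6859) - 3) = 8882/3081.

8882/3081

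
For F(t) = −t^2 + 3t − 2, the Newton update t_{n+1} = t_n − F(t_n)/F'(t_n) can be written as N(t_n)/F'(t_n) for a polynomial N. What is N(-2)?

−2

F'(t) = −2t + 3.
N(t) = t·F'(t) − F(t) = t·(−2t + 3) − (−t^2 + 3t − 2) = −t^2 + 2.
N(-2) = −2.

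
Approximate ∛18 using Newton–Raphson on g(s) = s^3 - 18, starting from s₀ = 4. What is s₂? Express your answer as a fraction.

513433/191844

g'(s) = 3s^2.
g(4) = 46, g'(4) = 48, so s₁ = 4 - 46/48 = 73/24.
g(73/24) = 140185/13824, g'(73/24) = 5329/192, so s₂ = (73/24) - (140185/13824)/(5329/192) = 513433/191844.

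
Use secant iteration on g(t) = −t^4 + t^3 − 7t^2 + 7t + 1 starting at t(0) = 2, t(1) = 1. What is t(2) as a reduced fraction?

g(2) = −21, g(1) = 1. t(2) = 1 − 1·(1 − 2)/(1 − (−21)) = 23/22.

23/22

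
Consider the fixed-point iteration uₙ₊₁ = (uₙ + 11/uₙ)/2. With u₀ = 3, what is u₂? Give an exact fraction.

199/60

u₁ = (3 + 11/3)/2 = 10/3.
u₂ = (10/3 + 11/(10/3))/2 = 199/60.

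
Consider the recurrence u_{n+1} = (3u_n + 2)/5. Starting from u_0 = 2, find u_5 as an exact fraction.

u_1 = (3·2 + 2)/5 = 8/5.
u_2 = (3·(8/5) + 2)/5 = 34/25.
u_3 = (3·(34/25) + 2)/5 = 152/125.
u_4 = (3·(152/125) + 2)/5 = 706/625.
u_5 = (3·(706/625) + 2)/5 = 3368/3125.

3368/3125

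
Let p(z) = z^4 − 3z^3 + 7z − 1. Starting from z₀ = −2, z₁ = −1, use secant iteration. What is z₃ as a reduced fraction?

−148831/100053

p(−2) = 25, p(−1) = −4. z₂ = (−1) − (−4)·((−1) − (−2))/((−4) − 25) = −33/29.
p(−1) = −4, p(−33/29) = −2028700/707281. z₃ = (−33/29) − (−2028700/707281)·((−33/29) − (−1))/((−2028700/707281) − (−4)) = −148831/100053.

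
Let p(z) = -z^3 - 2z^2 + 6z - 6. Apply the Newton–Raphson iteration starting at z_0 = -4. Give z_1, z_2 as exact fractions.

p'(z) = -3z^2 - 4z + 6.
p(-4) = 2, p'(-4) = -26, so z_1 = (-4) - 2/(-26) = -51/13.
p(-51/13) = 129/2197, p'(-51/13) = -4137/169, so z_2 = (-51/13) - (129/2197)/(-4137/169) = -70286/17927.

z_1 = -51/13, z_2 = -70286/17927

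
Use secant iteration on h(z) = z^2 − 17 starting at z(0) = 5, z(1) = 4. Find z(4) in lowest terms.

11153/2705

h(5) = 8, h(4) = −1. z(2) = 4 − (−1)·(4 − 5)/((−1) − 8) = 37/9.
h(4) = −1, h(37/9) = −8/81. z(3) = (37/9) − (−8/81)·((37/9) − 4)/((−8/81) − (−1)) = 301/73.
h(37/9) = −8/81, h(301/73) = 8/5329. z(4) = (301/73) − (8/5329)·((301/73) − (37/9))/((8/5329) − (−8/81)) = 11153/2705.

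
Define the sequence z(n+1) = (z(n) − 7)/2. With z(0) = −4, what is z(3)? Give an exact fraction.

z(1) = ((−4) − 7)/2 = −11/2.
z(2) = ((−11/2) − 7)/2 = −25/4.
z(3) = ((−25/4) − 7)/2 = −53/8.

−53/8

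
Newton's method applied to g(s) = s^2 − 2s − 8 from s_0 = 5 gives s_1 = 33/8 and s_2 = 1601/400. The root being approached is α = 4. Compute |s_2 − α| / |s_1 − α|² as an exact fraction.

4/25

s_1 − α = 33/8 − 4 = 1/8, so |s_1 − α| = 1/8.
s_2 − α = 1601/400 − 4 = 1/400, so |s_2 − α| = 1/400.
|s_1 − α|² = 1/64.
Ratio = (1/400) / (1/64) = 4/25.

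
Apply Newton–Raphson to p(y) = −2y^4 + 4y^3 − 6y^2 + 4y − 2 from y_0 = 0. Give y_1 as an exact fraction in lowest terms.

1/2

p'(y) = −8y^3 + 12y^2 − 12y + 4.
p(0) = −2, p'(0) = 4, so y_1 = 0 − (−2)/4 = 1/2.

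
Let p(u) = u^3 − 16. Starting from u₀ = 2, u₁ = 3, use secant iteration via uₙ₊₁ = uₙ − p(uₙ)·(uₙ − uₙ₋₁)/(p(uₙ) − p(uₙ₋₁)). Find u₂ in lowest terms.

p(2) = −8, p(3) = 11. u₂ = 3 − 11·(3 − 2)/(11 − (−8)) = 46/19.

46/19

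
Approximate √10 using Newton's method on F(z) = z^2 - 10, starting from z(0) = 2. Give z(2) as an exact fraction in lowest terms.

89/28

F'(z) = 2z.
F(2) = -6, F'(2) = 4, so z(1) = 2 - (-6)/4 = 7/2.
F(7/2) = 9/4, F'(7/2) = 7, so z(2) = (7/2) - (9/4)/7 = 89/28.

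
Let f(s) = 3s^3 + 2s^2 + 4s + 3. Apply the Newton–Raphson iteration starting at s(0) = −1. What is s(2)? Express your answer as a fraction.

f'(s) = 9s^2 + 4s + 4.
f(−1) = −2, f'(−1) = 9, so s(1) = (−1) − (−2)/9 = −7/9.
f(−7/9) = −76/243, f'(−7/9) = 19/3, so s(2) = (−7/9) − (−76/243)/(19/3) = −59/81.

−59/81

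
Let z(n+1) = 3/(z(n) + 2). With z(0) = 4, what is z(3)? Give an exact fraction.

15/16

z(1) = 3/(4 + 2) = 1/2.
z(2) = 3/(1/2 + 2) = 6/5.
z(3) = 3/(6/5 + 2) = 15/16.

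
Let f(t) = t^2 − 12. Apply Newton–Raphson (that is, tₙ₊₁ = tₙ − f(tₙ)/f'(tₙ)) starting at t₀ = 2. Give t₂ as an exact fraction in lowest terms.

f'(t) = 2t.
f(2) = −8, f'(2) = 4, so t₁ = 2 − (−8)/4 = 4.
f(4) = 4, f'(4) = 8, so t₂ = 4 − 4/8 = 7/2.

7/2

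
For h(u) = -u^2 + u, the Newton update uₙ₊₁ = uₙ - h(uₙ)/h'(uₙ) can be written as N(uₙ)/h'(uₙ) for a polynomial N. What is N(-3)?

-9

h'(u) = -2u + 1.
N(u) = u·h'(u) - h(u) = u·(-2u + 1) - (-u^2 + u) = -u^2.
N(-3) = -9.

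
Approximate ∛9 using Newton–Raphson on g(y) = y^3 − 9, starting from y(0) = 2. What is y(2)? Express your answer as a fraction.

g'(y) = 3y^2.
g(2) = −1, g'(2) = 12, so y(1) = 2 − (−1)/12 = 25/12.
g(25/12) = 73/1728, g'(25/12) = 625/48, so y(2) = (25/12) − (73/1728)/(625/48) = 23401/11250.

23401/11250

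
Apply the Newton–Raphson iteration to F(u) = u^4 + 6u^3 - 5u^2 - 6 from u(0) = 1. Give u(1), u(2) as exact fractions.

u(1) = 4/3, u(2) = 473/380

F'(u) = 4u^3 + 18u^2 - 10u.
F(1) = -4, F'(1) = 12, so u(1) = 1 - (-4)/12 = 4/3.
F(4/3) = 202/81, F'(4/3) = 760/27, so u(2) = (4/3) - (202/81)/(760/27) = 473/380.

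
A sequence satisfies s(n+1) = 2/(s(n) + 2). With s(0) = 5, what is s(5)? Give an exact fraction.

62/85

s(1) = 2/(5 + 2) = 2/7.
s(2) = 2/(2/7 + 2) = 7/8.
s(3) = 2/(7/8 + 2) = 16/23.
s(4) = 2/(16/23 + 2) = 23/31.
s(5) = 2/(23/31 + 2) = 62/85.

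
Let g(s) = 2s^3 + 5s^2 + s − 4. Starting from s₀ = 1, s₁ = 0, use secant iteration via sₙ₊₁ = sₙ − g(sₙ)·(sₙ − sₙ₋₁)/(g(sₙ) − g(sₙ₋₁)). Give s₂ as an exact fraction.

g(1) = 4, g(0) = −4. s₂ = 0 − (−4)·(0 − 1)/((−4) − 4) = 1/2.

1/2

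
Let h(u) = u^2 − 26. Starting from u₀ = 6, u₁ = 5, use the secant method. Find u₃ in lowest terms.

h(6) = 10, h(5) = −1. u₂ = 5 − (−1)·(5 − 6)/((−1) − 10) = 56/11.
h(5) = −1, h(56/11) = −10/121. u₃ = (56/11) − (−10/121)·((56/11) − 5)/((−10/121) − (−1)) = 566/111.

566/111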